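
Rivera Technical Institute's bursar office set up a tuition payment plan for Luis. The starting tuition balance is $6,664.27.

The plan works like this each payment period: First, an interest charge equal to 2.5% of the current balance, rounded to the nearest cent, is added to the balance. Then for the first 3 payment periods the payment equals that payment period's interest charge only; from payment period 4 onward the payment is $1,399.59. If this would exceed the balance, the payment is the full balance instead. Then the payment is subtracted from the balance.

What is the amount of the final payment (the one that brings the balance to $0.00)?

Payment period 1: opening $6,664.27; interest $166.61 → $6,830.88; payment $166.61; balance $6,664.27
Payment period 2: opening $6,664.27; interest $166.61 → $6,830.88; payment $166.61; balance $6,664.27
Payment period 3: opening $6,664.27; interest $166.61 → $6,830.88; payment $166.61; balance $6,664.27
Payment period 4: opening $6,664.27; interest $166.61 → $6,830.88; payment $1,399.59; balance $5,431.29
Payment period 5: opening $5,431.29; interest $135.78 → $5,567.07; payment $1,399.59; balance $4,167.48
Payment period 6: opening $4,167.48; interest $104.19 → $4,271.67; payment $1,399.59; balance $2,872.08
Payment period 7: opening $2,872.08; interest $71.80 → $2,943.88; payment $1,399.59; balance $1,544.29
Payment period 8: opening $1,544.29; interest $38.61 → $1,582.90; payment $1,399.59; balance $183.31
Payment period 9: opening $183.31; interest $4.58 → $187.89; payment $187.89; balance $0.00

$187.89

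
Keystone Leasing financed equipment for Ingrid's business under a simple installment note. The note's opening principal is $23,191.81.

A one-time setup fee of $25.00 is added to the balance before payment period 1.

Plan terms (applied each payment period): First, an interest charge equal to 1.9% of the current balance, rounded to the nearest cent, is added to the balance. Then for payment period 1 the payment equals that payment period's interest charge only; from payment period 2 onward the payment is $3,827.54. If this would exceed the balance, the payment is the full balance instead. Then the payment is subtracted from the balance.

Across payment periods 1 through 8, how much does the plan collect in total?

$25,350.97

Payment period 1: opening $23,216.81; interest $441.12 → $23,657.93; payment $441.12; balance $23,216.81
Payment period 2: opening $23,216.81; interest $441.12 → $23,657.93; payment $3,827.54; balance $19,830.39
Payment period 3: opening $19,830.39; interest $376.78 → $20,207.17; payment $3,827.54; balance $16,379.63
Payment period 4: opening $16,379.63; interest $311.21 → $16,690.84; payment $3,827.54; balance $12,863.30
Payment period 5: opening $12,863.30; interest $244.40 → $13,107.70; payment $3,827.54; balance $9,280.16
Payment period 6: opening $9,280.16; interest $176.32 → $9,456.48; payment $3,827.54; balance $5,628.94
Payment period 7: opening $5,628.94; interest $106.95 → $5,735.89; payment $3,827.54; balance $1,908.35
Payment period 8: opening $1,908.35; interest $36.26 → $1,944.61; payment $1,944.61; balance $0.00
Total paid: $25,350.97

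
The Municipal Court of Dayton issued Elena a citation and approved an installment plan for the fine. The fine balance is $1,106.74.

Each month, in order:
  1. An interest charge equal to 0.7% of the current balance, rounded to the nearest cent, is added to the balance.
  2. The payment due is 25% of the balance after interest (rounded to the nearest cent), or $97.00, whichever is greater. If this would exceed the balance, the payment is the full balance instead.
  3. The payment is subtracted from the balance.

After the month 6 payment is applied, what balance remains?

$170.47

Month 1: opening $1,106.74; interest $7.75 → $1,114.49; payment $278.62; balance $835.87
Month 2: opening $835.87; interest $5.85 → $841.72; payment $210.43; balance $631.29
Month 3: opening $631.29; interest $4.42 → $635.71; payment $158.93; balance $476.78
Month 4: opening $476.78; interest $3.34 → $480.12; payment $120.03; balance $360.09
Month 5: opening $360.09; interest $2.52 → $362.61; payment $97.00; balance $265.61
Month 6: opening $265.61; interest $1.86 → $267.47; payment $97.00; balance $170.47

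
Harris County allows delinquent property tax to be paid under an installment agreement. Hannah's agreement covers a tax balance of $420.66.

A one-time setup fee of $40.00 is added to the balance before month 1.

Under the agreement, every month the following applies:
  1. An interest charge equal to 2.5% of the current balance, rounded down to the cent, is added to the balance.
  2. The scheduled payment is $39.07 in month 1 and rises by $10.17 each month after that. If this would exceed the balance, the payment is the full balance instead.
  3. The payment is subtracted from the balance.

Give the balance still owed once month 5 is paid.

Month 1: opening $460.66; interest $11.51 → $472.17; payment $39.07; balance $433.10
Month 2: opening $433.10; interest $10.82 → $443.92; payment $49.24; balance $394.68
Month 3: opening $394.68; interest $9.86 → $404.54; payment $59.41; balance $345.13
Month 4: opening $345.13; interest $8.62 → $353.75; payment $69.58; balance $284.17
Month 5: opening $284.17; interest $7.10 → $291.27; payment $79.75; balance $211.52

$211.52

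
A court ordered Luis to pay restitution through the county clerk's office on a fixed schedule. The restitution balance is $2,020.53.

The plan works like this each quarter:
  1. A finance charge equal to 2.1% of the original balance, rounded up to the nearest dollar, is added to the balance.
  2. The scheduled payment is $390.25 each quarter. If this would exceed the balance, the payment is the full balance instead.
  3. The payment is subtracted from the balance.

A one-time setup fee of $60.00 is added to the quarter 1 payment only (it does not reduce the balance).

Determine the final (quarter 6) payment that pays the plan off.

$327.28

# | Opening | Interest | Payment | Fee | End bal
1 | $2,020.53 | $43.00 | $390.25 | $60.00 | $1,673.28
2 | $1,673.28 | $43.00 | $390.25 | — | $1,326.03
3 | $1,326.03 | $43.00 | $390.25 | — | $978.78
4 | $978.78 | $43.00 | $390.25 | — | $631.53
5 | $631.53 | $43.00 | $390.25 | — | $284.28
6 | $284.28 | $43.00 | $327.28 | — | $0.00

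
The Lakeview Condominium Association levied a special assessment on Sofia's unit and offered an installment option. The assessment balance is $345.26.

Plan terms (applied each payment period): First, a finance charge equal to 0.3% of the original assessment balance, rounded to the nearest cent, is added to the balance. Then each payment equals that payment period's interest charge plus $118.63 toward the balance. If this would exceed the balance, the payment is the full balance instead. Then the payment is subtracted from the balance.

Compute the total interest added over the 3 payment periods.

Payment period 1: opening $345.26; interest $1.04 → $346.30; payment $119.67; balance $226.63
Payment period 2: opening $226.63; interest $1.04 → $227.67; payment $119.67; balance $108.00
Payment period 3: opening $108.00; interest $1.04 → $109.04; payment $109.04; balance $0.00
Total interest: $1.04 + $1.04 + $1.04 = $3.12

$3.12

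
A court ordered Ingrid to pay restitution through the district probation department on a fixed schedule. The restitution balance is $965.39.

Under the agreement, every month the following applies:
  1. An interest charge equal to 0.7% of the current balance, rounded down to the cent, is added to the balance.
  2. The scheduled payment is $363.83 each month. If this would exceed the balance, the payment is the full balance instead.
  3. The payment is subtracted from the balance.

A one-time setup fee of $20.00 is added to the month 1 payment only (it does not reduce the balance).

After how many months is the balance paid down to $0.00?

# | Opening | Interest | Payment | Fee | End bal
1 | $965.39 | $6.75 | $363.83 | $20.00 | $608.31
2 | $608.31 | $4.25 | $363.83 | — | $248.73
3 | $248.73 | $1.74 | $250.47 | — | $0.00
Balance reaches $0.00 in month 3.

3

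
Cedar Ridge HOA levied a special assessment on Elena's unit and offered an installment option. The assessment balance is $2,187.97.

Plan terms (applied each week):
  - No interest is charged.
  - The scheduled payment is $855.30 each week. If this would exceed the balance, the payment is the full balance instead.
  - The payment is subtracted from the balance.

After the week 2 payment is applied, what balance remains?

$477.37

Week 1: $2,187.97 − $855.30 → $1,332.67
Week 2: $1,332.67 − $855.30 → $477.37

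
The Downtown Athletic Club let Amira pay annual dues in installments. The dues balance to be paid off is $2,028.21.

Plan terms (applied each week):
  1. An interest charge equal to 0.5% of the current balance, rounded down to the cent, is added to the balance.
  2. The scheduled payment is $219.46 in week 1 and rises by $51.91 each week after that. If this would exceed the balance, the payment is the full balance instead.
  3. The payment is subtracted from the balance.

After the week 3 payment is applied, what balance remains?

Week 1: $2,028.21 +$10.14 interest = $2,038.35; pay $219.46 → $1,818.89
Week 2: $1,818.89 +$9.09 interest = $1,827.98; pay $271.37 → $1,556.61
Week 3: $1,556.61 +$7.78 interest = $1,564.39; pay $323.28 → $1,241.11

$1,241.11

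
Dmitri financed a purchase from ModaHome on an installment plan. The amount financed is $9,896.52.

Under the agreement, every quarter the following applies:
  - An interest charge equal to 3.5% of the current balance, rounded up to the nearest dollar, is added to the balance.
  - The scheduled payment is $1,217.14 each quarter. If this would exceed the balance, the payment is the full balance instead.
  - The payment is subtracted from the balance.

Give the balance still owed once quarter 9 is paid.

$872.26

# | Opening | Interest | Payment | End bal
1 | $9,896.52 | $347.00 | $1,217.14 | $9,026.38
2 | $9,026.38 | $316.00 | $1,217.14 | $8,125.24
3 | $8,125.24 | $285.00 | $1,217.14 | $7,193.10
4 | $7,193.10 | $252.00 | $1,217.14 | $6,227.96
5 | $6,227.96 | $218.00 | $1,217.14 | $5,228.82
6 | $5,228.82 | $184.00 | $1,217.14 | $4,195.68
7 | $4,195.68 | $147.00 | $1,217.14 | $3,125.54
8 | $3,125.54 | $110.00 | $1,217.14 | $2,018.40
9 | $2,018.40 | $71.00 | $1,217.14 | $872.26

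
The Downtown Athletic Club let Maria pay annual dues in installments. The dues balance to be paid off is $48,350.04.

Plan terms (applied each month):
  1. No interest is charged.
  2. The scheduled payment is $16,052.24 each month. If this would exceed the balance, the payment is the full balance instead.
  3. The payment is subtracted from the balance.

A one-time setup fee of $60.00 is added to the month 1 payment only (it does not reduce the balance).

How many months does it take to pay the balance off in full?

# | Opening | Payment | Fee | End bal
1 | $48,350.04 | $16,052.24 | $60.00 | $32,297.80
2 | $32,297.80 | $16,052.24 | — | $16,245.56
3 | $16,245.56 | $16,052.24 | — | $193.32
4 | $193.32 | $193.32 | — | $0.00
Balance reaches $0.00 in month 4.

4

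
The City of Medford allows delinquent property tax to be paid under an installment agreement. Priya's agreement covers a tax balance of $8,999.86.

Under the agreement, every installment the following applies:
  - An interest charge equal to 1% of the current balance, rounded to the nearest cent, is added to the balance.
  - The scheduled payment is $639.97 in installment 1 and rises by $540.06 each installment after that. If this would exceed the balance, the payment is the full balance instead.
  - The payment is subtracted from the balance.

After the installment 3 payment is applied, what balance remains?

Installment 1: $8,999.86 +$90.00 interest = $9,089.86; pay $639.97 → $8,449.89
Installment 2: $8,449.89 +$84.50 interest = $8,534.39; pay $1,180.03 → $7,354.36
Installment 3: $7,354.36 +$73.54 interest = $7,427.90; pay $1,720.09 → $5,707.81

$5,707.81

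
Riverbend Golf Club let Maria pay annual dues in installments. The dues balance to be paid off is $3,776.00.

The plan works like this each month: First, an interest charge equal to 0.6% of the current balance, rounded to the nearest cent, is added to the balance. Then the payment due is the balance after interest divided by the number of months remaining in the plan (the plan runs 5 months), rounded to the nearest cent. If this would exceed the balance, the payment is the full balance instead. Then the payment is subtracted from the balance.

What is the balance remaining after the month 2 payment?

$2,292.87

Month 1: opening $3,776.00; interest $22.66 → $3,798.66; payment $759.73; balance $3,038.93
Month 2: opening $3,038.93; interest $18.23 → $3,057.16; payment $764.29; balance $2,292.87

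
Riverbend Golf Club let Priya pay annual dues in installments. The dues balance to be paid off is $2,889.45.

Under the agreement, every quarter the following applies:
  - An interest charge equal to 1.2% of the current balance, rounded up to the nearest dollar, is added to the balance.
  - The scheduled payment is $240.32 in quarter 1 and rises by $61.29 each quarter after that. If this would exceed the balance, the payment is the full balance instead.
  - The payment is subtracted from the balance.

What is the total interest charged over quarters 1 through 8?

$169.00

Quarter 1: opening $2,889.45; interest $35.00 → $2,924.45; payment $240.32; balance $2,684.13
Quarter 2: opening $2,684.13; interest $33.00 → $2,717.13; payment $301.61; balance $2,415.52
Quarter 3: opening $2,415.52; interest $29.00 → $2,444.52; payment $362.90; balance $2,081.62
Quarter 4: opening $2,081.62; interest $25.00 → $2,106.62; payment $424.19; balance $1,682.43
Quarter 5: opening $1,682.43; interest $21.00 → $1,703.43; payment $485.48; balance $1,217.95
Quarter 6: opening $1,217.95; interest $15.00 → $1,232.95; payment $546.77; balance $686.18
Quarter 7: opening $686.18; interest $9.00 → $695.18; payment $608.06; balance $87.12
Quarter 8: opening $87.12; interest $2.00 → $89.12; payment $89.12; balance $0.00
Total interest: $35.00 + $33.00 + $29.00 + $25.00 + $21.00 + $15.00 + $9.00 + $2.00 = $169.00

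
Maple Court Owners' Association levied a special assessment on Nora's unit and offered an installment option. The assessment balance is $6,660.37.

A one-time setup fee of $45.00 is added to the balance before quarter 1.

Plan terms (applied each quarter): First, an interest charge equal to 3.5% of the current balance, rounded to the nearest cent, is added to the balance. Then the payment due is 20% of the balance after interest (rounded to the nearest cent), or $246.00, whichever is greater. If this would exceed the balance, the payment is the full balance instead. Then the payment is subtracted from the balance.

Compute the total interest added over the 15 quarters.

$1,259.27

Quarter 1: opening $6,705.37; interest $234.69 → $6,940.06; payment $1,388.01; balance $5,552.05
Quarter 2: opening $5,552.05; interest $194.32 → $5,746.37; payment $1,149.27; balance $4,597.10
Quarter 3: opening $4,597.10; interest $160.90 → $4,758.00; payment $951.60; balance $3,806.40
Quarter 4: opening $3,806.40; interest $133.22 → $3,939.62; payment $787.92; balance $3,151.70
Quarter 5: opening $3,151.70; interest $110.31 → $3,262.01; payment $652.40; balance $2,609.61
Quarter 6: opening $2,609.61; interest $91.34 → $2,700.95; payment $540.19; balance $2,160.76
Quarter 7: opening $2,160.76; interest $75.63 → $2,236.39; payment $447.28; balance $1,789.11
Quarter 8: opening $1,789.11; interest $62.62 → $1,851.73; payment $370.35; balance $1,481.38
Quarter 9: opening $1,481.38; interest $51.85 → $1,533.23; payment $306.65; balance $1,226.58
Quarter 10: opening $1,226.58; interest $42.93 → $1,269.51; payment $253.90; balance $1,015.61
Quarter 11: opening $1,015.61; interest $35.55 → $1,051.16; payment $246.00; balance $805.16
Quarter 12: opening $805.16; interest $28.18 → $833.34; payment $246.00; balance $587.34
Quarter 13: opening $587.34; interest $20.56 → $607.90; payment $246.00; balance $361.90
Quarter 14: opening $361.90; interest $12.67 → $374.57; payment $246.00; balance $128.57
Quarter 15: opening $128.57; interest $4.50 → $133.07; payment $133.07; balance $0.00
Total interest: $234.69 + $194.32 + $160.90 + $133.22 + $110.31 + $91.34 + $75.63 + $62.62 + $51.85 + $42.93 + $35.55 + $28.18 + $20.56 + $12.67 + $4.50 = $1,259.27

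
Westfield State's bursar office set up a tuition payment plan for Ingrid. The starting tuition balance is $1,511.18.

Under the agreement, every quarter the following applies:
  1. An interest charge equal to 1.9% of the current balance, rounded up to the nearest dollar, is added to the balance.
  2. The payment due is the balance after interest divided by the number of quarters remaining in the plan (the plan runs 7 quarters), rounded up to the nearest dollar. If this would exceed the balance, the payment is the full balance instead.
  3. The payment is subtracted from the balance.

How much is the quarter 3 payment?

$229.00

Quarter 1: opening $1,511.18; interest $29.00 → $1,540.18; payment $221.00; balance $1,319.18
Quarter 2: opening $1,319.18; interest $26.00 → $1,345.18; payment $225.00; balance $1,120.18
Quarter 3: opening $1,120.18; interest $22.00 → $1,142.18; payment $229.00; balance $913.18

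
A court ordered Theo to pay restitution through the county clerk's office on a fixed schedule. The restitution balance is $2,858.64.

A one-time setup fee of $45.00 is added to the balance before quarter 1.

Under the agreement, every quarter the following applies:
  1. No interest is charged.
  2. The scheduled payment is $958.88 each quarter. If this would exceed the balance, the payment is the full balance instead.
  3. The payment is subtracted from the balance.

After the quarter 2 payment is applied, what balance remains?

$985.88

Quarter 1: $2,903.64 − $958.88 → $1,944.76
Quarter 2: $1,944.76 − $958.88 → $985.88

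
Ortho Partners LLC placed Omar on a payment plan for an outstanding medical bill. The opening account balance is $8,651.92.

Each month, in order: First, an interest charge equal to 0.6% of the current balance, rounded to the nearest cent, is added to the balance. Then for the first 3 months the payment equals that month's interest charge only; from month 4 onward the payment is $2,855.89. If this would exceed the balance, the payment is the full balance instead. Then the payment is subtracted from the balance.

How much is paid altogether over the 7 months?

$8,913.95

Month 1: opening $8,651.92; interest $51.91 → $8,703.83; payment $51.91; balance $8,651.92
Month 2: opening $8,651.92; interest $51.91 → $8,703.83; payment $51.91; balance $8,651.92
Month 3: opening $8,651.92; interest $51.91 → $8,703.83; payment $51.91; balance $8,651.92
Month 4: opening $8,651.92; interest $51.91 → $8,703.83; payment $2,855.89; balance $5,847.94
Month 5: opening $5,847.94; interest $35.09 → $5,883.03; payment $2,855.89; balance $3,027.14
Month 6: opening $3,027.14; interest $18.16 → $3,045.30; payment $2,855.89; balance $189.41
Month 7: opening $189.41; interest $1.14 → $190.55; payment $190.55; balance $0.00
Total paid: $8,913.95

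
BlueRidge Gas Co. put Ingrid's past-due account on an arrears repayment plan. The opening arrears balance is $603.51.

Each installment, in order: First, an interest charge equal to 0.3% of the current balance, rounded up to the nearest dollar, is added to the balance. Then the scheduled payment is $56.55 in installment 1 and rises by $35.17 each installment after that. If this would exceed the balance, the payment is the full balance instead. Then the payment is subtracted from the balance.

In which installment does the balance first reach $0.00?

Installment 1: opening $603.51; interest $2.00 → $605.51; payment $56.55; balance $548.96
Installment 2: opening $548.96; interest $2.00 → $550.96; payment $91.72; balance $459.24
Installment 3: opening $459.24; interest $2.00 → $461.24; payment $126.89; balance $334.35
Installment 4: opening $334.35; interest $2.00 → $336.35; payment $162.06; balance $174.29
Installment 5: opening $174.29; interest $1.00 → $175.29; payment $175.29; balance $0.00
Balance reaches $0.00 in installment 5.

5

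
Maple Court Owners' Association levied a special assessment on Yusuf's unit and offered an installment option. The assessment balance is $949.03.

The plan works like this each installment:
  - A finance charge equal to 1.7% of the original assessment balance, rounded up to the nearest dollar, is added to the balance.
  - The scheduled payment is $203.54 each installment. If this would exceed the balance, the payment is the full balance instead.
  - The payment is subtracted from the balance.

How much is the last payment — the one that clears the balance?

Installment 1: opening $949.03; interest $17.00 → $966.03; payment $203.54; balance $762.49
Installment 2: opening $762.49; interest $17.00 → $779.49; payment $203.54; balance $575.95
Installment 3: opening $575.95; interest $17.00 → $592.95; payment $203.54; balance $389.41
Installment 4: opening $389.41; interest $17.00 → $406.41; payment $203.54; balance $202.87
Installment 5: opening $202.87; interest $17.00 → $219.87; payment $203.54; balance $16.33
Installment 6: opening $16.33; interest $17.00 → $33.33; payment $33.33; balance $0.00

$33.33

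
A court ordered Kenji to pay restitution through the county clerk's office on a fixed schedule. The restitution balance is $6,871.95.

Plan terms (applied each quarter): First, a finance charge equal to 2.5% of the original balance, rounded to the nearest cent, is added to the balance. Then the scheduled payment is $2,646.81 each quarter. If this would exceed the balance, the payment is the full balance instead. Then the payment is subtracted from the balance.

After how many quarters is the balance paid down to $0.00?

Quarter 1: $6,871.95 +$171.80 interest = $7,043.75; pay $2,646.81 → $4,396.94
Quarter 2: $4,396.94 +$171.80 interest = $4,568.74; pay $2,646.81 → $1,921.93
Quarter 3: $1,921.93 +$171.80 interest = $2,093.73; pay $2,093.73 → $0.00
Balance reaches $0.00 in quarter 3.

3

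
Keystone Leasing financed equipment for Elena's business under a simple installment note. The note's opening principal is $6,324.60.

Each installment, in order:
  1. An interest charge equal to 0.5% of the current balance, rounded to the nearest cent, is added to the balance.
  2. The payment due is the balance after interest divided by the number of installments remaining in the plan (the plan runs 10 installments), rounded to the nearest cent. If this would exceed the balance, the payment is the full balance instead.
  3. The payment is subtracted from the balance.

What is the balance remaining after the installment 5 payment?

$3,242.16

Installment 1: opening $6,324.60; interest $31.62 → $6,356.22; payment $635.62; balance $5,720.60
Installment 2: opening $5,720.60; interest $28.60 → $5,749.20; payment $638.80; balance $5,110.40
Installment 3: opening $5,110.40; interest $25.55 → $5,135.95; payment $641.99; balance $4,493.96
Installment 4: opening $4,493.96; interest $22.47 → $4,516.43; payment $645.20; balance $3,871.23
Installment 5: opening $3,871.23; interest $19.36 → $3,890.59; payment $648.43; balance $3,242.16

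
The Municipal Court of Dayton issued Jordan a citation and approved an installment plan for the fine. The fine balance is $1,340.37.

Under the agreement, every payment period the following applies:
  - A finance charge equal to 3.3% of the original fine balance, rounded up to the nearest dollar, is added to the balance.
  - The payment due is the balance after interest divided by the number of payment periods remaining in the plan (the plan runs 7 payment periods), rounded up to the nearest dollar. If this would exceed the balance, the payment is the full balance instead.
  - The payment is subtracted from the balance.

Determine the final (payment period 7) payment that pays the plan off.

$306.37

Payment period 1: opening $1,340.37; interest $45.00 → $1,385.37; payment $198.00; balance $1,187.37
Payment period 2: opening $1,187.37; interest $45.00 → $1,232.37; payment $206.00; balance $1,026.37
Payment period 3: opening $1,026.37; interest $45.00 → $1,071.37; payment $215.00; balance $856.37
Payment period 4: opening $856.37; interest $45.00 → $901.37; payment $226.00; balance $675.37
Payment period 5: opening $675.37; interest $45.00 → $720.37; payment $241.00; balance $479.37
Payment period 6: opening $479.37; interest $45.00 → $524.37; payment $263.00; balance $261.37
Payment period 7: opening $261.37; interest $45.00 → $306.37; payment $306.37; balance $0.00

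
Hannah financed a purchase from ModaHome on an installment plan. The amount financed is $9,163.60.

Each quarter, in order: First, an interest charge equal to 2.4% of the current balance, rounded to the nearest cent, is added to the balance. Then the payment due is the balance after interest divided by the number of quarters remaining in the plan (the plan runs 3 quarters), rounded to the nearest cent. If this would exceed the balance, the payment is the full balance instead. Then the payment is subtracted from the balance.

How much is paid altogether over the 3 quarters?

$9,610.54

Quarter 1: opening $9,163.60; interest $219.93 → $9,383.53; payment $3,127.84; balance $6,255.69
Quarter 2: opening $6,255.69; interest $150.14 → $6,405.83; payment $3,202.92; balance $3,202.91
Quarter 3: opening $3,202.91; interest $76.87 → $3,279.78; payment $3,279.78; balance $0.00
Total paid: $9,610.54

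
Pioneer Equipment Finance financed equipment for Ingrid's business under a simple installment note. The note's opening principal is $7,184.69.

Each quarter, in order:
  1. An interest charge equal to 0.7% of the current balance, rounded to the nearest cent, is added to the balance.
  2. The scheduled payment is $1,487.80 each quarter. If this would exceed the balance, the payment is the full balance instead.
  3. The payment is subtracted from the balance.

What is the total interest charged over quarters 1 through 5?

$150.13

Quarter 1: opening $7,184.69; interest $50.29 → $7,234.98; payment $1,487.80; balance $5,747.18
Quarter 2: opening $5,747.18; interest $40.23 → $5,787.41; payment $1,487.80; balance $4,299.61
Quarter 3: opening $4,299.61; interest $30.10 → $4,329.71; payment $1,487.80; balance $2,841.91
Quarter 4: opening $2,841.91; interest $19.89 → $2,861.80; payment $1,487.80; balance $1,374.00
Quarter 5: opening $1,374.00; interest $9.62 → $1,383.62; payment $1,383.62; balance $0.00
Total interest: $50.29 + $40.23 + $30.10 + $19.89 + $9.62 = $150.13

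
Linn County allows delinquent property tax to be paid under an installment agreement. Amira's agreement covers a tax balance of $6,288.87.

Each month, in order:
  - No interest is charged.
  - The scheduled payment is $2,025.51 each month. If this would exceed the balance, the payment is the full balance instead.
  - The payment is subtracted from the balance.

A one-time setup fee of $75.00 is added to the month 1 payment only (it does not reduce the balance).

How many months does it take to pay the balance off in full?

4

Month 1: opening $6,288.87; payment $2,025.51 (+ $75.00 fee); balance $4,263.36
Month 2: opening $4,263.36; payment $2,025.51; balance $2,237.85
Month 3: opening $2,237.85; payment $2,025.51; balance $212.34
Month 4: opening $212.34; payment $212.34; balance $0.00
Balance reaches $0.00 in month 4.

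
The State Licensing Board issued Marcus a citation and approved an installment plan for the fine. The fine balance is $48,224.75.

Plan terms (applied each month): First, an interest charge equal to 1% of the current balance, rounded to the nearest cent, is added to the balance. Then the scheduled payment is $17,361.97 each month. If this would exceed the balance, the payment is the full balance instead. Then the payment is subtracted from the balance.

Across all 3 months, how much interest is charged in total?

Month 1: opening $48,224.75; interest $482.25 → $48,707.00; payment $17,361.97; balance $31,345.03
Month 2: opening $31,345.03; interest $313.45 → $31,658.48; payment $17,361.97; balance $14,296.51
Month 3: opening $14,296.51; interest $142.97 → $14,439.48; payment $14,439.48; balance $0.00
Total interest: $482.25 + $313.45 + $142.97 = $938.67

$938.67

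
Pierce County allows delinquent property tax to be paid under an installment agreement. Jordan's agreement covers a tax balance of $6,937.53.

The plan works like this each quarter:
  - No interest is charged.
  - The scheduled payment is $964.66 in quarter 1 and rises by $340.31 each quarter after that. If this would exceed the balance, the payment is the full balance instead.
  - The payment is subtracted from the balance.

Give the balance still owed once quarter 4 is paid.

Quarter 1: opening $6,937.53; payment $964.66; balance $5,972.87
Quarter 2: opening $5,972.87; payment $1,304.97; balance $4,667.90
Quarter 3: opening $4,667.90; payment $1,645.28; balance $3,022.62
Quarter 4: opening $3,022.62; payment $1,985.59; balance $1,037.03

$1,037.03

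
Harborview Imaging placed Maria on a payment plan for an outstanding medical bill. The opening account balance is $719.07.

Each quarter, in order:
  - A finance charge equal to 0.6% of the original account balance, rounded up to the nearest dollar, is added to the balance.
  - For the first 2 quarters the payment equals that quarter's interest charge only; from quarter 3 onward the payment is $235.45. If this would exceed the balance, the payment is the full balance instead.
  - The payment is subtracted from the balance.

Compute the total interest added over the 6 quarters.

$30.00

Quarter 1: $719.07 +$5.00 interest = $724.07; pay $5.00 → $719.07
Quarter 2: $719.07 +$5.00 interest = $724.07; pay $5.00 → $719.07
Quarter 3: $719.07 +$5.00 interest = $724.07; pay $235.45 → $488.62
Quarter 4: $488.62 +$5.00 interest = $493.62; pay $235.45 → $258.17
Quarter 5: $258.17 +$5.00 interest = $263.17; pay $235.45 → $27.72
Quarter 6: $27.72 +$5.00 interest = $32.72; pay $32.72 → $0.00
Total interest: $5.00 + $5.00 + $5.00 + $5.00 + $5.00 + $5.00 = $30.00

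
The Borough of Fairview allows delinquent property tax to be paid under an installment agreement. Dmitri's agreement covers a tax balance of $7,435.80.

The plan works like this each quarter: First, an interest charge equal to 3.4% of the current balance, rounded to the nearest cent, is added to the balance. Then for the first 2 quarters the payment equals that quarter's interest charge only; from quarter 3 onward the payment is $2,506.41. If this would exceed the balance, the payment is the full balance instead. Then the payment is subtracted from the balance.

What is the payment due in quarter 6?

$457.61

Quarter 1: opening $7,435.80; interest $252.82 → $7,688.62; payment $252.82; balance $7,435.80
Quarter 2: opening $7,435.80; interest $252.82 → $7,688.62; payment $252.82; balance $7,435.80
Quarter 3: opening $7,435.80; interest $252.82 → $7,688.62; payment $2,506.41; balance $5,182.21
Quarter 4: opening $5,182.21; interest $176.20 → $5,358.41; payment $2,506.41; balance $2,852.00
Quarter 5: opening $2,852.00; interest $96.97 → $2,948.97; payment $2,506.41; balance $442.56
Quarter 6: opening $442.56; interest $15.05 → $457.61; payment $457.61; balance $0.00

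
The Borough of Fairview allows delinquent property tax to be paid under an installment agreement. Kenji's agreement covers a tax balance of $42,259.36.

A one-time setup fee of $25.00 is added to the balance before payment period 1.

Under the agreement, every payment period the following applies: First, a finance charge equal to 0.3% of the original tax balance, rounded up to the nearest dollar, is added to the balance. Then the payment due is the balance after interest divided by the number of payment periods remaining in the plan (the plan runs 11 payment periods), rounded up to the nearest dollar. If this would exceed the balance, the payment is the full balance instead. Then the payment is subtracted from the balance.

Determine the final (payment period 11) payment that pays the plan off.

# | Opening | Interest | Payment | End bal
1 | $42,284.36 | $127.00 | $3,856.00 | $38,555.36
2 | $38,555.36 | $127.00 | $3,869.00 | $34,813.36
3 | $34,813.36 | $127.00 | $3,883.00 | $31,057.36
4 | $31,057.36 | $127.00 | $3,899.00 | $27,285.36
5 | $27,285.36 | $127.00 | $3,917.00 | $23,495.36
6 | $23,495.36 | $127.00 | $3,938.00 | $19,684.36
7 | $19,684.36 | $127.00 | $3,963.00 | $15,848.36
8 | $15,848.36 | $127.00 | $3,994.00 | $11,981.36
9 | $11,981.36 | $127.00 | $4,037.00 | $8,071.36
10 | $8,071.36 | $127.00 | $4,100.00 | $4,098.36
11 | $4,098.36 | $127.00 | $4,225.36 | $0.00

$4,225.36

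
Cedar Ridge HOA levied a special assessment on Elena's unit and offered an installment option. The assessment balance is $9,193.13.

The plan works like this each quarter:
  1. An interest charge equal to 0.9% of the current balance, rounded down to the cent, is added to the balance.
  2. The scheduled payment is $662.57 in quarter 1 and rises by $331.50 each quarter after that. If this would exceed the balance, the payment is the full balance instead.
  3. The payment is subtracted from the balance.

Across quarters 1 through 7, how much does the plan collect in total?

Quarter 1: opening $9,193.13; interest $82.73 → $9,275.86; payment $662.57; balance $8,613.29
Quarter 2: opening $8,613.29; interest $77.51 → $8,690.80; payment $994.07; balance $7,696.73
Quarter 3: opening $7,696.73; interest $69.27 → $7,766.00; payment $1,325.57; balance $6,440.43
Quarter 4: opening $6,440.43; interest $57.96 → $6,498.39; payment $1,657.07; balance $4,841.32
Quarter 5: opening $4,841.32; interest $43.57 → $4,884.89; payment $1,988.57; balance $2,896.32
Quarter 6: opening $2,896.32; interest $26.06 → $2,922.38; payment $2,320.07; balance $602.31
Quarter 7: opening $602.31; interest $5.42 → $607.73; payment $607.73; balance $0.00
Total paid: $9,555.65

$9,555.65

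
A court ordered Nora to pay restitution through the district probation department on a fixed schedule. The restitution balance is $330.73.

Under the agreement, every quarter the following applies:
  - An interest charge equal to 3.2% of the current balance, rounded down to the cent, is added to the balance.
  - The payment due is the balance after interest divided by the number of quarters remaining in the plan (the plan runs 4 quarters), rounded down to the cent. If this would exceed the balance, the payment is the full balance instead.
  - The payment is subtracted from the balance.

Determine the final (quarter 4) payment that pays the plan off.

# | Opening | Interest | Payment | End bal
1 | $330.73 | $10.58 | $85.32 | $255.99
2 | $255.99 | $8.19 | $88.06 | $176.12
3 | $176.12 | $5.63 | $90.87 | $90.88
4 | $90.88 | $2.90 | $93.78 | $0.00

$93.78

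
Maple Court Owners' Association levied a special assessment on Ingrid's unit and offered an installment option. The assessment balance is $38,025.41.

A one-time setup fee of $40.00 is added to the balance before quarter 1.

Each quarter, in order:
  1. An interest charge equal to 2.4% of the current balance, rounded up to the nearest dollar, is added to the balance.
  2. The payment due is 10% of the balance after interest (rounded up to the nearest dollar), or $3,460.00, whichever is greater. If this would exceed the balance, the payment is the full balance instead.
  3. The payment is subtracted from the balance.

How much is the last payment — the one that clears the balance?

# | Opening | Interest | Payment | End bal
1 | $38,065.41 | $914.00 | $3,898.00 | $35,081.41
2 | $35,081.41 | $842.00 | $3,593.00 | $32,330.41
3 | $32,330.41 | $776.00 | $3,460.00 | $29,646.41
4 | $29,646.41 | $712.00 | $3,460.00 | $26,898.41
5 | $26,898.41 | $646.00 | $3,460.00 | $24,084.41
6 | $24,084.41 | $579.00 | $3,460.00 | $21,203.41
7 | $21,203.41 | $509.00 | $3,460.00 | $18,252.41
8 | $18,252.41 | $439.00 | $3,460.00 | $15,231.41
9 | $15,231.41 | $366.00 | $3,460.00 | $12,137.41
10 | $12,137.41 | $292.00 | $3,460.00 | $8,969.41
11 | $8,969.41 | $216.00 | $3,460.00 | $5,725.41
12 | $5,725.41 | $138.00 | $3,460.00 | $2,403.41
13 | $2,403.41 | $58.00 | $2,461.41 | $0.00

$2,461.41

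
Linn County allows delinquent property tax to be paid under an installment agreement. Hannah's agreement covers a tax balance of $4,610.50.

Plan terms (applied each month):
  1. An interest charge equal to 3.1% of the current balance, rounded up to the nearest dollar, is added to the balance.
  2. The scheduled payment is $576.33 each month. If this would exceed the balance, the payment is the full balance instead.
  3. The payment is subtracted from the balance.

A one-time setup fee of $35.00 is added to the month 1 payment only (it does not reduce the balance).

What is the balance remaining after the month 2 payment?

$3,730.84

Month 1: opening $4,610.50; interest $143.00 → $4,753.50; payment $576.33 (+ $35.00 fee); balance $4,177.17
Month 2: opening $4,177.17; interest $130.00 → $4,307.17; payment $576.33; balance $3,730.84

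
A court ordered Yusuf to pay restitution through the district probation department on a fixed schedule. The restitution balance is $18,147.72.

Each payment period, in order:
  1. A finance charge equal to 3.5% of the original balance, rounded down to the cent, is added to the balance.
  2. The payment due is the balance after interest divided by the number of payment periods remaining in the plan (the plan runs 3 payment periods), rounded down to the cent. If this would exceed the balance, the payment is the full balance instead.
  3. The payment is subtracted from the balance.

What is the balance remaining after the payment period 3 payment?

Payment period 1: $18,147.72 +$635.17 interest = $18,782.89; pay $6,260.96 → $12,521.93
Payment period 2: $12,521.93 +$635.17 interest = $13,157.10; pay $6,578.55 → $6,578.55
Payment period 3: $6,578.55 +$635.17 interest = $7,213.72; pay $7,213.72 → $0.00

$0.00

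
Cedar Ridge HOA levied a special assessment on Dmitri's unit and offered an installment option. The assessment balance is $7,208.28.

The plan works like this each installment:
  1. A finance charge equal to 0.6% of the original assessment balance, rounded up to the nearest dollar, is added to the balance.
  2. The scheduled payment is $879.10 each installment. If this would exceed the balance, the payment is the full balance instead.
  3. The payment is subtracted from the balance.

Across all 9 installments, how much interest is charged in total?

Installment 1: opening $7,208.28; interest $44.00 → $7,252.28; payment $879.10; balance $6,373.18
Installment 2: opening $6,373.18; interest $44.00 → $6,417.18; payment $879.10; balance $5,538.08
Installment 3: opening $5,538.08; interest $44.00 → $5,582.08; payment $879.10; balance $4,702.98
Installment 4: opening $4,702.98; interest $44.00 → $4,746.98; payment $879.10; balance $3,867.88
Installment 5: opening $3,867.88; interest $44.00 → $3,911.88; payment $879.10; balance $3,032.78
Installment 6: opening $3,032.78; interest $44.00 → $3,076.78; payment $879.10; balance $2,197.68
Installment 7: opening $2,197.68; interest $44.00 → $2,241.68; payment $879.10; balance $1,362.58
Installment 8: opening $1,362.58; interest $44.00 → $1,406.58; payment $879.10; balance $527.48
Installment 9: opening $527.48; interest $44.00 → $571.48; payment $571.48; balance $0.00
Total interest: $44.00 + $44.00 + $44.00 + $44.00 + $44.00 + $44.00 + $44.00 + $44.00 + $44.00 = $396.00

$396.00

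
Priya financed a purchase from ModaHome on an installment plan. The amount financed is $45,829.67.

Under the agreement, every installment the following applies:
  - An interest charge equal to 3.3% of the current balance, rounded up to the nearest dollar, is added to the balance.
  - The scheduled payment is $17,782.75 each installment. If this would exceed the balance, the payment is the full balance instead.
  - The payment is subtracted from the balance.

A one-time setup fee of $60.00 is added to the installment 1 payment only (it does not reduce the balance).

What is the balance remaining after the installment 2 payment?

$12,753.17

# | Opening | Interest | Payment | Fee | End bal
1 | $45,829.67 | $1,513.00 | $17,782.75 | $60.00 | $29,559.92
2 | $29,559.92 | $976.00 | $17,782.75 | — | $12,753.17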